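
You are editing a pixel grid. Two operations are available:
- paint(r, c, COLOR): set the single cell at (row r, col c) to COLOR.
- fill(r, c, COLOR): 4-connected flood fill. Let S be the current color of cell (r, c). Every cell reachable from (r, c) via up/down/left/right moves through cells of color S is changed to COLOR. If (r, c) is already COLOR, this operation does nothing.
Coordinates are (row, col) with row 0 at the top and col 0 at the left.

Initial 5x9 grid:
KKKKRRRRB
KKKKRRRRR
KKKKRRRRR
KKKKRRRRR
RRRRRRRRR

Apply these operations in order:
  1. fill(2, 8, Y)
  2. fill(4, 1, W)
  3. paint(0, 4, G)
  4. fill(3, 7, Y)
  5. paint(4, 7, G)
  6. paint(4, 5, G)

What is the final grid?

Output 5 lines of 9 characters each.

Answer: KKKKGYYYB
KKKKYYYYY
KKKKYYYYY
KKKKYYYYY
YYYYYGYGY

Derivation:
After op 1 fill(2,8,Y) [28 cells changed]:
KKKKYYYYB
KKKKYYYYY
KKKKYYYYY
KKKKYYYYY
YYYYYYYYY
After op 2 fill(4,1,W) [28 cells changed]:
KKKKWWWWB
KKKKWWWWW
KKKKWWWWW
KKKKWWWWW
WWWWWWWWW
After op 3 paint(0,4,G):
KKKKGWWWB
KKKKWWWWW
KKKKWWWWW
KKKKWWWWW
WWWWWWWWW
After op 4 fill(3,7,Y) [27 cells changed]:
KKKKGYYYB
KKKKYYYYY
KKKKYYYYY
KKKKYYYYY
YYYYYYYYY
After op 5 paint(4,7,G):
KKKKGYYYB
KKKKYYYYY
KKKKYYYYY
KKKKYYYYY
YYYYYYYGY
After op 6 paint(4,5,G):
KKKKGYYYB
KKKKYYYYY
KKKKYYYYY
KKKKYYYYY
YYYYYGYGY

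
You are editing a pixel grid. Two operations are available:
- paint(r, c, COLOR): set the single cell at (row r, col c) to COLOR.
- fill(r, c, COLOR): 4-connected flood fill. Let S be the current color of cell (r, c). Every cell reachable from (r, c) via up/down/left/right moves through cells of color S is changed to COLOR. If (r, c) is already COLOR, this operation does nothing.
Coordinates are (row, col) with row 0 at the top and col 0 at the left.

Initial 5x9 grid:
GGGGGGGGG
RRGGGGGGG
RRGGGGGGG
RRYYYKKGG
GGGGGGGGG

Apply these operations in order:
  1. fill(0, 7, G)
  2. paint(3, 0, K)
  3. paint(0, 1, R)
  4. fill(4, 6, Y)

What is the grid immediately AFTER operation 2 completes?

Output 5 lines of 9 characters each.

After op 1 fill(0,7,G) [0 cells changed]:
GGGGGGGGG
RRGGGGGGG
RRGGGGGGG
RRYYYKKGG
GGGGGGGGG
After op 2 paint(3,0,K):
GGGGGGGGG
RRGGGGGGG
RRGGGGGGG
KRYYYKKGG
GGGGGGGGG

Answer: GGGGGGGGG
RRGGGGGGG
RRGGGGGGG
KRYYYKKGG
GGGGGGGGG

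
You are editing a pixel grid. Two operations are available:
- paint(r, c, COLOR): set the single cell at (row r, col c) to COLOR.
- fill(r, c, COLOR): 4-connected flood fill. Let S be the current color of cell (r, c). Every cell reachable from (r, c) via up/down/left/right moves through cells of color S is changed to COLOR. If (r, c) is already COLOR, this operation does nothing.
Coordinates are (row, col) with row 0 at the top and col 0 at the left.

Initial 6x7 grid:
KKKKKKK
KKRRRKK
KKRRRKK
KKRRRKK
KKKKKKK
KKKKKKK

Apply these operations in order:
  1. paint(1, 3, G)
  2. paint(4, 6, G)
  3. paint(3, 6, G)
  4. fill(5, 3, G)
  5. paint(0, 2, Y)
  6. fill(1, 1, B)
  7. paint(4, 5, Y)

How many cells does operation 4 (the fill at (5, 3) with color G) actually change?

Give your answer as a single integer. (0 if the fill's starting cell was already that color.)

After op 1 paint(1,3,G):
KKKKKKK
KKRGRKK
KKRRRKK
KKRRRKK
KKKKKKK
KKKKKKK
After op 2 paint(4,6,G):
KKKKKKK
KKRGRKK
KKRRRKK
KKRRRKK
KKKKKKG
KKKKKKK
After op 3 paint(3,6,G):
KKKKKKK
KKRGRKK
KKRRRKK
KKRRRKG
KKKKKKG
KKKKKKK
After op 4 fill(5,3,G) [31 cells changed]:
GGGGGGG
GGRGRGG
GGRRRGG
GGRRRGG
GGGGGGG
GGGGGGG

Answer: 31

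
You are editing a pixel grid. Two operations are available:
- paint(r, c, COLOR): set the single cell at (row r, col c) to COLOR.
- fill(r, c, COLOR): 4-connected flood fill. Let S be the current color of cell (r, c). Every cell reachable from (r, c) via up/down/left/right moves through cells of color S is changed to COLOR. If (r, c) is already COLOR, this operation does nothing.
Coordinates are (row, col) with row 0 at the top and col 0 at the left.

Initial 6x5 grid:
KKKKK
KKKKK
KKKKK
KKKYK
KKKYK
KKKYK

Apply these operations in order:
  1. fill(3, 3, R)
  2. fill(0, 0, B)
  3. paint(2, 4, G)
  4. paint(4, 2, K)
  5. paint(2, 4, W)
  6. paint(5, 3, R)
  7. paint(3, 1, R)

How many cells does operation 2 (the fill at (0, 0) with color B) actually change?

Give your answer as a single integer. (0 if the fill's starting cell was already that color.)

After op 1 fill(3,3,R) [3 cells changed]:
KKKKK
KKKKK
KKKKK
KKKRK
KKKRK
KKKRK
After op 2 fill(0,0,B) [27 cells changed]:
BBBBB
BBBBB
BBBBB
BBBRB
BBBRB
BBBRB

Answer: 27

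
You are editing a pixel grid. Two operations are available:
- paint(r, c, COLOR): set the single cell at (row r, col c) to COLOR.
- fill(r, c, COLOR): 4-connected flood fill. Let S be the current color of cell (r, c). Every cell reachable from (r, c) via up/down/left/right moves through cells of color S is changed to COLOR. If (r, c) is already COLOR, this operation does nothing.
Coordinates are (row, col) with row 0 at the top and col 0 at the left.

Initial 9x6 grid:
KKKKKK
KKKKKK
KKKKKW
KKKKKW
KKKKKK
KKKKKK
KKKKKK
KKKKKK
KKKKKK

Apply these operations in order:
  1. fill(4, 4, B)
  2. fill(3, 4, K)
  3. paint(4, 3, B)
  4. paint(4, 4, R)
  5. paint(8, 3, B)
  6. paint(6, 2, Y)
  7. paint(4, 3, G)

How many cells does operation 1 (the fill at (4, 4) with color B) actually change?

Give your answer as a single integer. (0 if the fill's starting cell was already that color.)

After op 1 fill(4,4,B) [52 cells changed]:
BBBBBB
BBBBBB
BBBBBW
BBBBBW
BBBBBB
BBBBBB
BBBBBB
BBBBBB
BBBBBB

Answer: 52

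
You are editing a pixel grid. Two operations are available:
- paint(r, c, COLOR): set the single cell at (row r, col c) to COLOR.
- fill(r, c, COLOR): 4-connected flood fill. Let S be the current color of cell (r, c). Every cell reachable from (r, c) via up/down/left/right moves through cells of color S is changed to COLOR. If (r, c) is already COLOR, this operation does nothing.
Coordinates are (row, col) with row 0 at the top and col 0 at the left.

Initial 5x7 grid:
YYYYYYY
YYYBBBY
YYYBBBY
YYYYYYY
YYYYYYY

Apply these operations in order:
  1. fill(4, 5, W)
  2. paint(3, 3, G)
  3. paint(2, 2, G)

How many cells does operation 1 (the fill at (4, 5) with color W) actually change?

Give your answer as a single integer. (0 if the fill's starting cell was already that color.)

Answer: 29

Derivation:
After op 1 fill(4,5,W) [29 cells changed]:
WWWWWWW
WWWBBBW
WWWBBBW
WWWWWWW
WWWWWWW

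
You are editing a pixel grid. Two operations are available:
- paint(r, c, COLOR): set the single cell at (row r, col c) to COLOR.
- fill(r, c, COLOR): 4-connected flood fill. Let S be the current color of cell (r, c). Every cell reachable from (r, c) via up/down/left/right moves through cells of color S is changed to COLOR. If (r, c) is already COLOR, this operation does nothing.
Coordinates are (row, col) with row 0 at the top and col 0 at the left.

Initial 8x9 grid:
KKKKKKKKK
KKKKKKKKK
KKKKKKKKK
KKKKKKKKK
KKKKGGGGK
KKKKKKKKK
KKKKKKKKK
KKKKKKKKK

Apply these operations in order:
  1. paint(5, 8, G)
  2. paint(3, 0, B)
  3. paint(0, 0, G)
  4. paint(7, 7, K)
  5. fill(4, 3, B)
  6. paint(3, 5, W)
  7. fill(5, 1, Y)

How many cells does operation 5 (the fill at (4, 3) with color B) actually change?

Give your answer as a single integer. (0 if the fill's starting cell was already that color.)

After op 1 paint(5,8,G):
KKKKKKKKK
KKKKKKKKK
KKKKKKKKK
KKKKKKKKK
KKKKGGGGK
KKKKKKKKG
KKKKKKKKK
KKKKKKKKK
After op 2 paint(3,0,B):
KKKKKKKKK
KKKKKKKKK
KKKKKKKKK
BKKKKKKKK
KKKKGGGGK
KKKKKKKKG
KKKKKKKKK
KKKKKKKKK
After op 3 paint(0,0,G):
GKKKKKKKK
KKKKKKKKK
KKKKKKKKK
BKKKKKKKK
KKKKGGGGK
KKKKKKKKG
KKKKKKKKK
KKKKKKKKK
After op 4 paint(7,7,K):
GKKKKKKKK
KKKKKKKKK
KKKKKKKKK
BKKKKKKKK
KKKKGGGGK
KKKKKKKKG
KKKKKKKKK
KKKKKKKKK
After op 5 fill(4,3,B) [65 cells changed]:
GBBBBBBBB
BBBBBBBBB
BBBBBBBBB
BBBBBBBBB
BBBBGGGGB
BBBBBBBBG
BBBBBBBBB
BBBBBBBBB

Answer: 65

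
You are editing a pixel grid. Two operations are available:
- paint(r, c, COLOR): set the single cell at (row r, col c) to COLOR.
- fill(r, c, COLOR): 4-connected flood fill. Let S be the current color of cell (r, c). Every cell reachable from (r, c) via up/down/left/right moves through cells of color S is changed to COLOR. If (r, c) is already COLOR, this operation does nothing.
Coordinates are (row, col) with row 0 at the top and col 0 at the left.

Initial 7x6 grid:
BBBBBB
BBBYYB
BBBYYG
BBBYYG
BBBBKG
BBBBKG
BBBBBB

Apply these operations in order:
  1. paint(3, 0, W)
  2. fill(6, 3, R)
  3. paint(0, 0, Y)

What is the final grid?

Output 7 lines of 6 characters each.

Answer: YRRRRR
RRRYYR
RRRYYG
WRRYYG
RRRRKG
RRRRKG
RRRRRR

Derivation:
After op 1 paint(3,0,W):
BBBBBB
BBBYYB
BBBYYG
WBBYYG
BBBBKG
BBBBKG
BBBBBB
After op 2 fill(6,3,R) [29 cells changed]:
RRRRRR
RRRYYR
RRRYYG
WRRYYG
RRRRKG
RRRRKG
RRRRRR
After op 3 paint(0,0,Y):
YRRRRR
RRRYYR
RRRYYG
WRRYYG
RRRRKG
RRRRKG
RRRRRR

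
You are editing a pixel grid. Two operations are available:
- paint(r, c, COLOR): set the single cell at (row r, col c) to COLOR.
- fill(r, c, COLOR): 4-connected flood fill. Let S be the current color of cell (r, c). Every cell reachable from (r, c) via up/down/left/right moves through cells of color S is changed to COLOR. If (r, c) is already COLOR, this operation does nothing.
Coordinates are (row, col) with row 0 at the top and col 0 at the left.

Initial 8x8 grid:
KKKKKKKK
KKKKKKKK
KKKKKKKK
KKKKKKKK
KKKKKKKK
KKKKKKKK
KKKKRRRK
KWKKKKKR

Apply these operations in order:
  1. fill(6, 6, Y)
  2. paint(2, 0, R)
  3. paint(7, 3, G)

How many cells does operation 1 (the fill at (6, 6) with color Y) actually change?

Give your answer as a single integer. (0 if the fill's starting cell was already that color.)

Answer: 3

Derivation:
After op 1 fill(6,6,Y) [3 cells changed]:
KKKKKKKK
KKKKKKKK
KKKKKKKK
KKKKKKKK
KKKKKKKK
KKKKKKKK
KKKKYYYK
KWKKKKKR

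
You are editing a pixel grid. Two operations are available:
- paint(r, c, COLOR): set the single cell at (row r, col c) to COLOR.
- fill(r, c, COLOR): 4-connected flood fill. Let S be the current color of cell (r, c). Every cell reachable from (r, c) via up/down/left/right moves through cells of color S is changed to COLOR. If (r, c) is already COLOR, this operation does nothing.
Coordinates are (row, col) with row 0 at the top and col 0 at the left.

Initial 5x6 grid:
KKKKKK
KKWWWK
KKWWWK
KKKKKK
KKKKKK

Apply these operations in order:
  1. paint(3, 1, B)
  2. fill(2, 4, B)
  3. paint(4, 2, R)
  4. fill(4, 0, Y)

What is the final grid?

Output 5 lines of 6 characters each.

After op 1 paint(3,1,B):
KKKKKK
KKWWWK
KKWWWK
KBKKKK
KKKKKK
After op 2 fill(2,4,B) [6 cells changed]:
KKKKKK
KKBBBK
KKBBBK
KBKKKK
KKKKKK
After op 3 paint(4,2,R):
KKKKKK
KKBBBK
KKBBBK
KBKKKK
KKRKKK
After op 4 fill(4,0,Y) [22 cells changed]:
YYYYYY
YYBBBY
YYBBBY
YBYYYY
YYRYYY

Answer: YYYYYY
YYBBBY
YYBBBY
YBYYYY
YYRYYY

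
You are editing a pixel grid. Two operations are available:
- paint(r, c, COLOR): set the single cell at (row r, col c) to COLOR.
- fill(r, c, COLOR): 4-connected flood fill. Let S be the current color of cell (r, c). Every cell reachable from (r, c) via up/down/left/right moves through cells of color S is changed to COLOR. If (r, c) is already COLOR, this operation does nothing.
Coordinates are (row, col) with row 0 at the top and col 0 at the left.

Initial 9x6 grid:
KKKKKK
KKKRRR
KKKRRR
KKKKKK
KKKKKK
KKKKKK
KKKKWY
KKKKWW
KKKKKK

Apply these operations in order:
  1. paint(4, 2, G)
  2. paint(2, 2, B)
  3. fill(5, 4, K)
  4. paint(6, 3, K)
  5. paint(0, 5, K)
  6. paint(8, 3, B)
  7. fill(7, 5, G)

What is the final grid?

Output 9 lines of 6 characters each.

After op 1 paint(4,2,G):
KKKKKK
KKKRRR
KKKRRR
KKKKKK
KKGKKK
KKKKKK
KKKKWY
KKKKWW
KKKKKK
After op 2 paint(2,2,B):
KKKKKK
KKKRRR
KKBRRR
KKKKKK
KKGKKK
KKKKKK
KKKKWY
KKKKWW
KKKKKK
After op 3 fill(5,4,K) [0 cells changed]:
KKKKKK
KKKRRR
KKBRRR
KKKKKK
KKGKKK
KKKKKK
KKKKWY
KKKKWW
KKKKKK
After op 4 paint(6,3,K):
KKKKKK
KKKRRR
KKBRRR
KKKKKK
KKGKKK
KKKKKK
KKKKWY
KKKKWW
KKKKKK
After op 5 paint(0,5,K):
KKKKKK
KKKRRR
KKBRRR
KKKKKK
KKGKKK
KKKKKK
KKKKWY
KKKKWW
KKKKKK
After op 6 paint(8,3,B):
KKKKKK
KKKRRR
KKBRRR
KKKKKK
KKGKKK
KKKKKK
KKKKWY
KKKKWW
KKKBKK
After op 7 fill(7,5,G) [3 cells changed]:
KKKKKK
KKKRRR
KKBRRR
KKKKKK
KKGKKK
KKKKKK
KKKKGY
KKKKGG
KKKBKK

Answer: KKKKKK
KKKRRR
KKBRRR
KKKKKK
KKGKKK
KKKKKK
KKKKGY
KKKKGG
KKKBKK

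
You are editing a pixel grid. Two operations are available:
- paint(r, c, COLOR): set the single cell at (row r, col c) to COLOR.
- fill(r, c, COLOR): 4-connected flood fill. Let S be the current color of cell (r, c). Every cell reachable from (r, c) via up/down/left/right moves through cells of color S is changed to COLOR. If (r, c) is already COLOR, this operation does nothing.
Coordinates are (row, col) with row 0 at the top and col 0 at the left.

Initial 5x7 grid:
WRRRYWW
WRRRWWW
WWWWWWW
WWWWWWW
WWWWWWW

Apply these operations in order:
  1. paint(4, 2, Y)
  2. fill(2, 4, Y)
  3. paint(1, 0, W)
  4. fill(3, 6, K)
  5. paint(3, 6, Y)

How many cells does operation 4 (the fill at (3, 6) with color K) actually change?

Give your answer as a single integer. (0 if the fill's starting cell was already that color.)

After op 1 paint(4,2,Y):
WRRRYWW
WRRRWWW
WWWWWWW
WWWWWWW
WWYWWWW
After op 2 fill(2,4,Y) [27 cells changed]:
YRRRYYY
YRRRYYY
YYYYYYY
YYYYYYY
YYYYYYY
After op 3 paint(1,0,W):
YRRRYYY
WRRRYYY
YYYYYYY
YYYYYYY
YYYYYYY
After op 4 fill(3,6,K) [27 cells changed]:
YRRRKKK
WRRRKKK
KKKKKKK
KKKKKKK
KKKKKKK

Answer: 27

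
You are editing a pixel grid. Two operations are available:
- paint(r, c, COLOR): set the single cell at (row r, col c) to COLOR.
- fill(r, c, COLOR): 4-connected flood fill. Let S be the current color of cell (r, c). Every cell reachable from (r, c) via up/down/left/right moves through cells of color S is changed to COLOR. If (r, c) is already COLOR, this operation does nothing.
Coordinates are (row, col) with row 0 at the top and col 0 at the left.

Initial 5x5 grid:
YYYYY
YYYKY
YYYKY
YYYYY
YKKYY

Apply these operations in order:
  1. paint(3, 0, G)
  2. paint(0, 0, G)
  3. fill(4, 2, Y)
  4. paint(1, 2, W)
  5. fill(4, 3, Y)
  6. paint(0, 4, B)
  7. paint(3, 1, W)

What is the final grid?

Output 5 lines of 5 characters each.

After op 1 paint(3,0,G):
YYYYY
YYYKY
YYYKY
GYYYY
YKKYY
After op 2 paint(0,0,G):
GYYYY
YYYKY
YYYKY
GYYYY
YKKYY
After op 3 fill(4,2,Y) [2 cells changed]:
GYYYY
YYYKY
YYYKY
GYYYY
YYYYY
After op 4 paint(1,2,W):
GYYYY
YYWKY
YYYKY
GYYYY
YYYYY
After op 5 fill(4,3,Y) [0 cells changed]:
GYYYY
YYWKY
YYYKY
GYYYY
YYYYY
After op 6 paint(0,4,B):
GYYYB
YYWKY
YYYKY
GYYYY
YYYYY
After op 7 paint(3,1,W):
GYYYB
YYWKY
YYYKY
GWYYY
YYYYY

Answer: GYYYB
YYWKY
YYYKY
GWYYY
YYYYY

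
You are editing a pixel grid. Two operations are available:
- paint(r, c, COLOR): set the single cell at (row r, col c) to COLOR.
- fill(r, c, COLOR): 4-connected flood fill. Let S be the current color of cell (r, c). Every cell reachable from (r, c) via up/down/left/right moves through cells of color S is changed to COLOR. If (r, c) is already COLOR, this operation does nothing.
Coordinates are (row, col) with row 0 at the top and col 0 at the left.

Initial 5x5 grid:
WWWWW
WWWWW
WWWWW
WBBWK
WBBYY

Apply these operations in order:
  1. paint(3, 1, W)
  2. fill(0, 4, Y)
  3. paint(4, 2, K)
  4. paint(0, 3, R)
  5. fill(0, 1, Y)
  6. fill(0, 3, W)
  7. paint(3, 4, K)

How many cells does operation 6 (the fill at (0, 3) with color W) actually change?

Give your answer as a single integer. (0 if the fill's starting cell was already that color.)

Answer: 1

Derivation:
After op 1 paint(3,1,W):
WWWWW
WWWWW
WWWWW
WWBWK
WBBYY
After op 2 fill(0,4,Y) [19 cells changed]:
YYYYY
YYYYY
YYYYY
YYBYK
YBBYY
After op 3 paint(4,2,K):
YYYYY
YYYYY
YYYYY
YYBYK
YBKYY
After op 4 paint(0,3,R):
YYYRY
YYYYY
YYYYY
YYBYK
YBKYY
After op 5 fill(0,1,Y) [0 cells changed]:
YYYRY
YYYYY
YYYYY
YYBYK
YBKYY
After op 6 fill(0,3,W) [1 cells changed]:
YYYWY
YYYYY
YYYYY
YYBYK
YBKYY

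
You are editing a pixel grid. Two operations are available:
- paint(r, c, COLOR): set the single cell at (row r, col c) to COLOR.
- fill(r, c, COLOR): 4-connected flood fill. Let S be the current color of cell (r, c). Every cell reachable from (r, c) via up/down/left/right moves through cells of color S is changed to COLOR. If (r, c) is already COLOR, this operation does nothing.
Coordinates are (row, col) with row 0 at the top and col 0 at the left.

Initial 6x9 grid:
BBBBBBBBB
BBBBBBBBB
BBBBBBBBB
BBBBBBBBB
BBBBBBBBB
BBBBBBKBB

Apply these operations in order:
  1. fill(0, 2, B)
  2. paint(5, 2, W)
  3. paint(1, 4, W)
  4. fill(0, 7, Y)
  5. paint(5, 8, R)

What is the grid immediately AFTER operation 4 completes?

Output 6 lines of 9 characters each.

After op 1 fill(0,2,B) [0 cells changed]:
BBBBBBBBB
BBBBBBBBB
BBBBBBBBB
BBBBBBBBB
BBBBBBBBB
BBBBBBKBB
After op 2 paint(5,2,W):
BBBBBBBBB
BBBBBBBBB
BBBBBBBBB
BBBBBBBBB
BBBBBBBBB
BBWBBBKBB
After op 3 paint(1,4,W):
BBBBBBBBB
BBBBWBBBB
BBBBBBBBB
BBBBBBBBB
BBBBBBBBB
BBWBBBKBB
After op 4 fill(0,7,Y) [51 cells changed]:
YYYYYYYYY
YYYYWYYYY
YYYYYYYYY
YYYYYYYYY
YYYYYYYYY
YYWYYYKYY

Answer: YYYYYYYYY
YYYYWYYYY
YYYYYYYYY
YYYYYYYYY
YYYYYYYYY
YYWYYYKYY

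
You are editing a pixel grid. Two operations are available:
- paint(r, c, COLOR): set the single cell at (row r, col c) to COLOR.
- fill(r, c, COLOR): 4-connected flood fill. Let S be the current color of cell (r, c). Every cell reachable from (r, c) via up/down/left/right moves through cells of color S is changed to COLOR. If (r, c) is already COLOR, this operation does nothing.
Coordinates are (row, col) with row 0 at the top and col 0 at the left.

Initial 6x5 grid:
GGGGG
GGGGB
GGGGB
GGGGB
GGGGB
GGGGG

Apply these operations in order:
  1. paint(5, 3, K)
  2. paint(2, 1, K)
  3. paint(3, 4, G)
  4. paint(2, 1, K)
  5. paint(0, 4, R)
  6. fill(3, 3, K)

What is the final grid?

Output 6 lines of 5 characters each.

After op 1 paint(5,3,K):
GGGGG
GGGGB
GGGGB
GGGGB
GGGGB
GGGKG
After op 2 paint(2,1,K):
GGGGG
GGGGB
GKGGB
GGGGB
GGGGB
GGGKG
After op 3 paint(3,4,G):
GGGGG
GGGGB
GKGGB
GGGGG
GGGGB
GGGKG
After op 4 paint(2,1,K):
GGGGG
GGGGB
GKGGB
GGGGG
GGGGB
GGGKG
After op 5 paint(0,4,R):
GGGGR
GGGGB
GKGGB
GGGGG
GGGGB
GGGKG
After op 6 fill(3,3,K) [23 cells changed]:
KKKKR
KKKKB
KKKKB
KKKKK
KKKKB
KKKKG

Answer: KKKKR
KKKKB
KKKKB
KKKKK
KKKKB
KKKKG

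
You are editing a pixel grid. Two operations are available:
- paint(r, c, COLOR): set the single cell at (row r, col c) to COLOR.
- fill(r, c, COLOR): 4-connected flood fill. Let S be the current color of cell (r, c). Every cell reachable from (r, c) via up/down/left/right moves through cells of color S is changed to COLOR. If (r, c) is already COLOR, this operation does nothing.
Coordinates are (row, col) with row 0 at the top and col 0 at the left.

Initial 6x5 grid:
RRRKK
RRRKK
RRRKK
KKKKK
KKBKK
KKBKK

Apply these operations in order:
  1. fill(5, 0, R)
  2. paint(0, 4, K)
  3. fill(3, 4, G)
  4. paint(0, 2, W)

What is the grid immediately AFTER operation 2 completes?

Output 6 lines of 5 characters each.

After op 1 fill(5,0,R) [19 cells changed]:
RRRRR
RRRRR
RRRRR
RRRRR
RRBRR
RRBRR
After op 2 paint(0,4,K):
RRRRK
RRRRR
RRRRR
RRRRR
RRBRR
RRBRR

Answer: RRRRK
RRRRR
RRRRR
RRRRR
RRBRR
RRBRR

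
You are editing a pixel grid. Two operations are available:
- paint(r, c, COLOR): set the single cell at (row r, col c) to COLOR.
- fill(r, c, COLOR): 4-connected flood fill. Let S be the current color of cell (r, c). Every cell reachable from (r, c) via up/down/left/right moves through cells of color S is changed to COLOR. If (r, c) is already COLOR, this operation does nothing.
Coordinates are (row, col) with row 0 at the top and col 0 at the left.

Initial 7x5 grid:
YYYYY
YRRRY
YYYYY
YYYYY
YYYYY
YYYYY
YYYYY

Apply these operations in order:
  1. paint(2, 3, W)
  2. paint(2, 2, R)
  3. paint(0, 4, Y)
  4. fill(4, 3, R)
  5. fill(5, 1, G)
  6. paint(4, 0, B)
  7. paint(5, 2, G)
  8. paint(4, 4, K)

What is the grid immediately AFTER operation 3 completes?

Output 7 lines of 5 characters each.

Answer: YYYYY
YRRRY
YYRWY
YYYYY
YYYYY
YYYYY
YYYYY

Derivation:
After op 1 paint(2,3,W):
YYYYY
YRRRY
YYYWY
YYYYY
YYYYY
YYYYY
YYYYY
After op 2 paint(2,2,R):
YYYYY
YRRRY
YYRWY
YYYYY
YYYYY
YYYYY
YYYYY
After op 3 paint(0,4,Y):
YYYYY
YRRRY
YYRWY
YYYYY
YYYYY
YYYYY
YYYYY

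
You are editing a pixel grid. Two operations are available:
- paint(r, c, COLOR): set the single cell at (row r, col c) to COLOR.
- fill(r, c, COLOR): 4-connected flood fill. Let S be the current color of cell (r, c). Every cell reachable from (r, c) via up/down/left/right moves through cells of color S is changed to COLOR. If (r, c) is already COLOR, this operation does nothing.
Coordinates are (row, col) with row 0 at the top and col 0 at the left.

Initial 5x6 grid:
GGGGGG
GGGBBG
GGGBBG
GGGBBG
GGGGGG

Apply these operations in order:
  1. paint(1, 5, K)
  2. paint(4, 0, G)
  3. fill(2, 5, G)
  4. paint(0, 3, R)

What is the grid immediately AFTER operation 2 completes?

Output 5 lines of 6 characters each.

After op 1 paint(1,5,K):
GGGGGG
GGGBBK
GGGBBG
GGGBBG
GGGGGG
After op 2 paint(4,0,G):
GGGGGG
GGGBBK
GGGBBG
GGGBBG
GGGGGG

Answer: GGGGGG
GGGBBK
GGGBBG
GGGBBG
GGGGGG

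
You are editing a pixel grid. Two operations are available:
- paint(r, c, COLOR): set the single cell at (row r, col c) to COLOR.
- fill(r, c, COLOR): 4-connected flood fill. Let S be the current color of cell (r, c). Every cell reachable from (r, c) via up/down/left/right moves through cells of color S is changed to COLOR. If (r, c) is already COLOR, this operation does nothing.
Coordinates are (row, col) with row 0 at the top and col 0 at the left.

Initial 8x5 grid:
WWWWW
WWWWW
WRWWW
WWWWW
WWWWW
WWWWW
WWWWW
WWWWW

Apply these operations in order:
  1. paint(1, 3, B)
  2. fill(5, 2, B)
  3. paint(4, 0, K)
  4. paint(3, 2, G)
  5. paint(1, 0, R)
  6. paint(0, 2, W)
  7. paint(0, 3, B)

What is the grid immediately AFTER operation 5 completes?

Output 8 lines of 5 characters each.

After op 1 paint(1,3,B):
WWWWW
WWWBW
WRWWW
WWWWW
WWWWW
WWWWW
WWWWW
WWWWW
After op 2 fill(5,2,B) [38 cells changed]:
BBBBB
BBBBB
BRBBB
BBBBB
BBBBB
BBBBB
BBBBB
BBBBB
After op 3 paint(4,0,K):
BBBBB
BBBBB
BRBBB
BBBBB
KBBBB
BBBBB
BBBBB
BBBBB
After op 4 paint(3,2,G):
BBBBB
BBBBB
BRBBB
BBGBB
KBBBB
BBBBB
BBBBB
BBBBB
After op 5 paint(1,0,R):
BBBBB
RBBBB
BRBBB
BBGBB
KBBBB
BBBBB
BBBBB
BBBBB

Answer: BBBBB
RBBBB
BRBBB
BBGBB
KBBBB
BBBBB
BBBBB
BBBBB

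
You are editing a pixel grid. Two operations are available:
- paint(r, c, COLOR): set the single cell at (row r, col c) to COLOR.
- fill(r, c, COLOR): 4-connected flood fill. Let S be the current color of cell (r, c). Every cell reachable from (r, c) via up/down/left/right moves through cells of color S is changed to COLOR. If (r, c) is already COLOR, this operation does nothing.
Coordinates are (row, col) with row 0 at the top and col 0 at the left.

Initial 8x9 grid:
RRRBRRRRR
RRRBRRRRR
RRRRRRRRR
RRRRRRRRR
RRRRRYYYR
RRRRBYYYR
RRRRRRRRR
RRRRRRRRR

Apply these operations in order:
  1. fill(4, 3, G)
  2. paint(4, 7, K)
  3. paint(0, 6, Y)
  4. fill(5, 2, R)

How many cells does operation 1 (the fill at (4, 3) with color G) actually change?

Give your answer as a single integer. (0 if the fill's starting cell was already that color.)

After op 1 fill(4,3,G) [63 cells changed]:
GGGBGGGGG
GGGBGGGGG
GGGGGGGGG
GGGGGGGGG
GGGGGYYYG
GGGGBYYYG
GGGGGGGGG
GGGGGGGGG

Answer: 63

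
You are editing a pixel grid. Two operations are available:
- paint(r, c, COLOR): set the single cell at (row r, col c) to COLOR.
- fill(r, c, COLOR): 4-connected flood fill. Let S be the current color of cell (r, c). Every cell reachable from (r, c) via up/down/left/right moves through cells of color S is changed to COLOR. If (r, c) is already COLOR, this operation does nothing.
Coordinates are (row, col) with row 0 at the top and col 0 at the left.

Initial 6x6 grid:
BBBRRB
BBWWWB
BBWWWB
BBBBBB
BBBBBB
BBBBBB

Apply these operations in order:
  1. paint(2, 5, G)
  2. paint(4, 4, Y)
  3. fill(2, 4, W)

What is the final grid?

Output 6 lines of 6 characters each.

Answer: BBBRRB
BBWWWB
BBWWWG
BBBBBB
BBBBYB
BBBBBB

Derivation:
After op 1 paint(2,5,G):
BBBRRB
BBWWWB
BBWWWG
BBBBBB
BBBBBB
BBBBBB
After op 2 paint(4,4,Y):
BBBRRB
BBWWWB
BBWWWG
BBBBBB
BBBBYB
BBBBBB
After op 3 fill(2,4,W) [0 cells changed]:
BBBRRB
BBWWWB
BBWWWG
BBBBBB
BBBBYB
BBBBBB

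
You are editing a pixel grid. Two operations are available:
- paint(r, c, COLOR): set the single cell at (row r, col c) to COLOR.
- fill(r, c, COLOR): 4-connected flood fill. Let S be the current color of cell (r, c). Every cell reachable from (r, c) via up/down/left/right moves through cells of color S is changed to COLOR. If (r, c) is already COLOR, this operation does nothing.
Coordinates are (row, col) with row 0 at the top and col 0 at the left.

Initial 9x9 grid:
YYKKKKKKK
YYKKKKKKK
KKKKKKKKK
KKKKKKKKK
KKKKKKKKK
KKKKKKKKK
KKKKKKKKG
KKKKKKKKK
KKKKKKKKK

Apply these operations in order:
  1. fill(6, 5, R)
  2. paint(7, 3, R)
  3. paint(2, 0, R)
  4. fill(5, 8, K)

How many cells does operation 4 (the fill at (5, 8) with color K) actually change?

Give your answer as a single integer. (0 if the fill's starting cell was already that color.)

Answer: 76

Derivation:
After op 1 fill(6,5,R) [76 cells changed]:
YYRRRRRRR
YYRRRRRRR
RRRRRRRRR
RRRRRRRRR
RRRRRRRRR
RRRRRRRRR
RRRRRRRRG
RRRRRRRRR
RRRRRRRRR
After op 2 paint(7,3,R):
YYRRRRRRR
YYRRRRRRR
RRRRRRRRR
RRRRRRRRR
RRRRRRRRR
RRRRRRRRR
RRRRRRRRG
RRRRRRRRR
RRRRRRRRR
After op 3 paint(2,0,R):
YYRRRRRRR
YYRRRRRRR
RRRRRRRRR
RRRRRRRRR
RRRRRRRRR
RRRRRRRRR
RRRRRRRRG
RRRRRRRRR
RRRRRRRRR
After op 4 fill(5,8,K) [76 cells changed]:
YYKKKKKKK
YYKKKKKKK
KKKKKKKKK
KKKKKKKKK
KKKKKKKKK
KKKKKKKKK
KKKKKKKKG
KKKKKKKKK
KKKKKKKKK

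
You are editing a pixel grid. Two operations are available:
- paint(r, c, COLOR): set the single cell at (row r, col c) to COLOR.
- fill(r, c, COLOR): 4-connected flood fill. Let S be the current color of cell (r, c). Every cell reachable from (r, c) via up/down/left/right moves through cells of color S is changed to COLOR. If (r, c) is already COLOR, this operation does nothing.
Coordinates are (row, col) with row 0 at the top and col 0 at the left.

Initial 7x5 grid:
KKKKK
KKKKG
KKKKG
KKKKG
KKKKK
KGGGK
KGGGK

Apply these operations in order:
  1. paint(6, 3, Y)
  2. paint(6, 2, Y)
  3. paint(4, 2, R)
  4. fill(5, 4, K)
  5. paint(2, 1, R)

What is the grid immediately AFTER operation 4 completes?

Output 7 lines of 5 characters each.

After op 1 paint(6,3,Y):
KKKKK
KKKKG
KKKKG
KKKKG
KKKKK
KGGGK
KGGYK
After op 2 paint(6,2,Y):
KKKKK
KKKKG
KKKKG
KKKKG
KKKKK
KGGGK
KGYYK
After op 3 paint(4,2,R):
KKKKK
KKKKG
KKKKG
KKKKG
KKRKK
KGGGK
KGYYK
After op 4 fill(5,4,K) [0 cells changed]:
KKKKK
KKKKG
KKKKG
KKKKG
KKRKK
KGGGK
KGYYK

Answer: KKKKK
KKKKG
KKKKG
KKKKG
KKRKK
KGGGK
KGYYK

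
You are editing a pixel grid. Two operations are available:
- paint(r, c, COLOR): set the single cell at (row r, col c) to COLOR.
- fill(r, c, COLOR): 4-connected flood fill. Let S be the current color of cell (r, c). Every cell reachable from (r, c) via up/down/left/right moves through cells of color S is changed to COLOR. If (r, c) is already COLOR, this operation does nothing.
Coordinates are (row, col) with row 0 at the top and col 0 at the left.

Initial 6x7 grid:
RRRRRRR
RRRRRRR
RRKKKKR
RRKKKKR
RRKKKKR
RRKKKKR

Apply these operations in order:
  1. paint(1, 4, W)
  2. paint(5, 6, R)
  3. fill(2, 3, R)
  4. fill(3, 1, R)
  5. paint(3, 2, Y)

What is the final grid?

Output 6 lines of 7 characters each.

After op 1 paint(1,4,W):
RRRRRRR
RRRRWRR
RRKKKKR
RRKKKKR
RRKKKKR
RRKKKKR
After op 2 paint(5,6,R):
RRRRRRR
RRRRWRR
RRKKKKR
RRKKKKR
RRKKKKR
RRKKKKR
After op 3 fill(2,3,R) [16 cells changed]:
RRRRRRR
RRRRWRR
RRRRRRR
RRRRRRR
RRRRRRR
RRRRRRR
After op 4 fill(3,1,R) [0 cells changed]:
RRRRRRR
RRRRWRR
RRRRRRR
RRRRRRR
RRRRRRR
RRRRRRR
After op 5 paint(3,2,Y):
RRRRRRR
RRRRWRR
RRRRRRR
RRYRRRR
RRRRRRR
RRRRRRR

Answer: RRRRRRR
RRRRWRR
RRRRRRR
RRYRRRR
RRRRRRR
RRRRRRR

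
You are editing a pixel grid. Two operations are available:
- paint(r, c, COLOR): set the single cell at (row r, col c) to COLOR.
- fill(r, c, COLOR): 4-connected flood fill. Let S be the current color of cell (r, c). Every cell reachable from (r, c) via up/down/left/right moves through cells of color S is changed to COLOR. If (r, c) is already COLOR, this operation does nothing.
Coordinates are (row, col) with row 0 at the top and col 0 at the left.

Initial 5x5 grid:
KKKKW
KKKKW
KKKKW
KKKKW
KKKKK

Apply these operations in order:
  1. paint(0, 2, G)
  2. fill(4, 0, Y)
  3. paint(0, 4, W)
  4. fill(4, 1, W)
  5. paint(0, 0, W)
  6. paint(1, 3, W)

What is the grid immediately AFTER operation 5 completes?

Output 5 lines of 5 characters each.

After op 1 paint(0,2,G):
KKGKW
KKKKW
KKKKW
KKKKW
KKKKK
After op 2 fill(4,0,Y) [20 cells changed]:
YYGYW
YYYYW
YYYYW
YYYYW
YYYYY
After op 3 paint(0,4,W):
YYGYW
YYYYW
YYYYW
YYYYW
YYYYY
After op 4 fill(4,1,W) [20 cells changed]:
WWGWW
WWWWW
WWWWW
WWWWW
WWWWW
After op 5 paint(0,0,W):
WWGWW
WWWWW
WWWWW
WWWWW
WWWWW

Answer: WWGWW
WWWWW
WWWWW
WWWWW
WWWWW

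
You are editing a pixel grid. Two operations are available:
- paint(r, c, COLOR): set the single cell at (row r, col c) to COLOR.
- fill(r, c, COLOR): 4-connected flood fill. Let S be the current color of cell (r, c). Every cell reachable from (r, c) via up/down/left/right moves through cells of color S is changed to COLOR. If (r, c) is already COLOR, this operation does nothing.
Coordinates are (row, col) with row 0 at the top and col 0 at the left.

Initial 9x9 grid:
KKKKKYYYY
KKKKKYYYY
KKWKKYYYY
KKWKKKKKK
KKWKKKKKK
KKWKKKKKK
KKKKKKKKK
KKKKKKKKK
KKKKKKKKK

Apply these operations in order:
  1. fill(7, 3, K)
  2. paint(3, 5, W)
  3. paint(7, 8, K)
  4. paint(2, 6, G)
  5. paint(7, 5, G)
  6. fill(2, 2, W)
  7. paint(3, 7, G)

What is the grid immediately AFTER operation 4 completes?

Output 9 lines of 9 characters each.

Answer: KKKKKYYYY
KKKKKYYYY
KKWKKYGYY
KKWKKWKKK
KKWKKKKKK
KKWKKKKKK
KKKKKKKKK
KKKKKKKKK
KKKKKKKKK

Derivation:
After op 1 fill(7,3,K) [0 cells changed]:
KKKKKYYYY
KKKKKYYYY
KKWKKYYYY
KKWKKKKKK
KKWKKKKKK
KKWKKKKKK
KKKKKKKKK
KKKKKKKKK
KKKKKKKKK
After op 2 paint(3,5,W):
KKKKKYYYY
KKKKKYYYY
KKWKKYYYY
KKWKKWKKK
KKWKKKKKK
KKWKKKKKK
KKKKKKKKK
KKKKKKKKK
KKKKKKKKK
After op 3 paint(7,8,K):
KKKKKYYYY
KKKKKYYYY
KKWKKYYYY
KKWKKWKKK
KKWKKKKKK
KKWKKKKKK
KKKKKKKKK
KKKKKKKKK
KKKKKKKKK
After op 4 paint(2,6,G):
KKKKKYYYY
KKKKKYYYY
KKWKKYGYY
KKWKKWKKK
KKWKKKKKK
KKWKKKKKK
KKKKKKKKK
KKKKKKKKK
KKKKKKKKK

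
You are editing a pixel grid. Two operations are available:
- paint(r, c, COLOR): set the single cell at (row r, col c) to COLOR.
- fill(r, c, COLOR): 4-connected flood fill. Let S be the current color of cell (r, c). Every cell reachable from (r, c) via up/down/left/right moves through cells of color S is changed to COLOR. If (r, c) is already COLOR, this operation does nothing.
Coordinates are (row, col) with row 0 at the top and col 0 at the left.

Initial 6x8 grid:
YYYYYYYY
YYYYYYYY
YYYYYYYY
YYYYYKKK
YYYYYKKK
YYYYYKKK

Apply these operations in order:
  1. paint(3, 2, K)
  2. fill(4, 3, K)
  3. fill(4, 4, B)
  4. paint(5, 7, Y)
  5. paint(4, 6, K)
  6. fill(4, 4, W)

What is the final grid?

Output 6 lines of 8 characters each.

Answer: WWWWWWWW
WWWWWWWW
WWWWWWWW
WWWWWWWW
WWWWWWKW
WWWWWWWY

Derivation:
After op 1 paint(3,2,K):
YYYYYYYY
YYYYYYYY
YYYYYYYY
YYKYYKKK
YYYYYKKK
YYYYYKKK
After op 2 fill(4,3,K) [38 cells changed]:
KKKKKKKK
KKKKKKKK
KKKKKKKK
KKKKKKKK
KKKKKKKK
KKKKKKKK
After op 3 fill(4,4,B) [48 cells changed]:
BBBBBBBB
BBBBBBBB
BBBBBBBB
BBBBBBBB
BBBBBBBB
BBBBBBBB
After op 4 paint(5,7,Y):
BBBBBBBB
BBBBBBBB
BBBBBBBB
BBBBBBBB
BBBBBBBB
BBBBBBBY
After op 5 paint(4,6,K):
BBBBBBBB
BBBBBBBB
BBBBBBBB
BBBBBBBB
BBBBBBKB
BBBBBBBY
After op 6 fill(4,4,W) [46 cells changed]:
WWWWWWWW
WWWWWWWW
WWWWWWWW
WWWWWWWW
WWWWWWKW
WWWWWWWY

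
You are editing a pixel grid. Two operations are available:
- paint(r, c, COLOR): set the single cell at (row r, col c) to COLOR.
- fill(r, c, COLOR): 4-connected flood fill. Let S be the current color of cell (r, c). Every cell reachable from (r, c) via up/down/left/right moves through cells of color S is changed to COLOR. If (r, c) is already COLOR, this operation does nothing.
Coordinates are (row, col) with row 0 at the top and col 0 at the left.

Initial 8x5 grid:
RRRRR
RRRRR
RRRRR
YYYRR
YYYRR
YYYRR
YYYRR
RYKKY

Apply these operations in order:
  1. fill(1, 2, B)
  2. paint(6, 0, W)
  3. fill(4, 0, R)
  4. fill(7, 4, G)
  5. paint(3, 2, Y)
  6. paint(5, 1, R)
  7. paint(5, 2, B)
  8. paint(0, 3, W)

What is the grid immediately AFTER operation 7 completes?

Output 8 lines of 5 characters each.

Answer: BBBBB
BBBBB
BBBBB
RRYBB
RRRBB
RRBBB
WRRBB
RRKKG

Derivation:
After op 1 fill(1,2,B) [23 cells changed]:
BBBBB
BBBBB
BBBBB
YYYBB
YYYBB
YYYBB
YYYBB
RYKKY
After op 2 paint(6,0,W):
BBBBB
BBBBB
BBBBB
YYYBB
YYYBB
YYYBB
WYYBB
RYKKY
After op 3 fill(4,0,R) [12 cells changed]:
BBBBB
BBBBB
BBBBB
RRRBB
RRRBB
RRRBB
WRRBB
RRKKY
After op 4 fill(7,4,G) [1 cells changed]:
BBBBB
BBBBB
BBBBB
RRRBB
RRRBB
RRRBB
WRRBB
RRKKG
After op 5 paint(3,2,Y):
BBBBB
BBBBB
BBBBB
RRYBB
RRRBB
RRRBB
WRRBB
RRKKG
After op 6 paint(5,1,R):
BBBBB
BBBBB
BBBBB
RRYBB
RRRBB
RRRBB
WRRBB
RRKKG
After op 7 paint(5,2,B):
BBBBB
BBBBB
BBBBB
RRYBB
RRRBB
RRBBB
WRRBB
RRKKG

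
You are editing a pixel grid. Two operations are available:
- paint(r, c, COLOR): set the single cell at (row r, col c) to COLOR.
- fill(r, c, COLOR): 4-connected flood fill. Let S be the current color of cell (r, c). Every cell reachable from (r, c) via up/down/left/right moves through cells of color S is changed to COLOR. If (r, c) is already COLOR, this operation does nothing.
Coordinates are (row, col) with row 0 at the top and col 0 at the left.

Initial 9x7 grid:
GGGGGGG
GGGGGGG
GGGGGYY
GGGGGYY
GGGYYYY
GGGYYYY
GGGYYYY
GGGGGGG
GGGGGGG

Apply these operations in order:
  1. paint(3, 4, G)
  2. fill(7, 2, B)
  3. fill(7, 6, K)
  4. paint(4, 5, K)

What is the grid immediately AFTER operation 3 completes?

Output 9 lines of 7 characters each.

Answer: KKKKKKK
KKKKKKK
KKKKKYY
KKKKKYY
KKKYYYY
KKKYYYY
KKKYYYY
KKKKKKK
KKKKKKK

Derivation:
After op 1 paint(3,4,G):
GGGGGGG
GGGGGGG
GGGGGYY
GGGGGYY
GGGYYYY
GGGYYYY
GGGYYYY
GGGGGGG
GGGGGGG
After op 2 fill(7,2,B) [47 cells changed]:
BBBBBBB
BBBBBBB
BBBBBYY
BBBBBYY
BBBYYYY
BBBYYYY
BBBYYYY
BBBBBBB
BBBBBBB
After op 3 fill(7,6,K) [47 cells changed]:
KKKKKKK
KKKKKKK
KKKKKYY
KKKKKYY
KKKYYYY
KKKYYYY
KKKYYYY
KKKKKKK
KKKKKKK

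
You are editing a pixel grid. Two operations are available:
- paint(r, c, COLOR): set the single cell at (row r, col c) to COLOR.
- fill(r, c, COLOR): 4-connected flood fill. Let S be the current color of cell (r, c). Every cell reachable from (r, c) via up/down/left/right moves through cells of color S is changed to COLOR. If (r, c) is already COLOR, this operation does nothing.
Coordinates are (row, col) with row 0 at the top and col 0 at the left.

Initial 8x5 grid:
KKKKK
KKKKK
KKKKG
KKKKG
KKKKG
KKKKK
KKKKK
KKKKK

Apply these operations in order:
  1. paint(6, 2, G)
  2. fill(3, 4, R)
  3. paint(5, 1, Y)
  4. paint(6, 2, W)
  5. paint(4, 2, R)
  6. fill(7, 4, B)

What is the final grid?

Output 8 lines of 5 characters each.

Answer: BBBBB
BBBBB
BBBBR
BBBBR
BBRBR
BYBBB
BBWBB
BBBBB

Derivation:
After op 1 paint(6,2,G):
KKKKK
KKKKK
KKKKG
KKKKG
KKKKG
KKKKK
KKGKK
KKKKK
After op 2 fill(3,4,R) [3 cells changed]:
KKKKK
KKKKK
KKKKR
KKKKR
KKKKR
KKKKK
KKGKK
KKKKK
After op 3 paint(5,1,Y):
KKKKK
KKKKK
KKKKR
KKKKR
KKKKR
KYKKK
KKGKK
KKKKK
After op 4 paint(6,2,W):
KKKKK
KKKKK
KKKKR
KKKKR
KKKKR
KYKKK
KKWKK
KKKKK
After op 5 paint(4,2,R):
KKKKK
KKKKK
KKKKR
KKKKR
KKRKR
KYKKK
KKWKK
KKKKK
After op 6 fill(7,4,B) [34 cells changed]:
BBBBB
BBBBB
BBBBR
BBBBR
BBRBR
BYBBB
BBWBB
BBBBB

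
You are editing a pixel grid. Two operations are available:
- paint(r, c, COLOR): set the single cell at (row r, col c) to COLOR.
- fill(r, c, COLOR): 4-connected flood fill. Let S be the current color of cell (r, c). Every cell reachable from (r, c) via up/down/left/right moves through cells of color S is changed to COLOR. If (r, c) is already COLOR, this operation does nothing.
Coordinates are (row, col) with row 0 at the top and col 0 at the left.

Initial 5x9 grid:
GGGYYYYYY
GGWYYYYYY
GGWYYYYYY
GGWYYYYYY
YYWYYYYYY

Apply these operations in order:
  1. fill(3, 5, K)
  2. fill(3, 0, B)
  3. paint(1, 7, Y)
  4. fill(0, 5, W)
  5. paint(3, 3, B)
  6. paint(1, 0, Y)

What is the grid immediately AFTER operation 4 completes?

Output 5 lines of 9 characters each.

After op 1 fill(3,5,K) [30 cells changed]:
GGGKKKKKK
GGWKKKKKK
GGWKKKKKK
GGWKKKKKK
YYWKKKKKK
After op 2 fill(3,0,B) [9 cells changed]:
BBBKKKKKK
BBWKKKKKK
BBWKKKKKK
BBWKKKKKK
YYWKKKKKK
After op 3 paint(1,7,Y):
BBBKKKKKK
BBWKKKKYK
BBWKKKKKK
BBWKKKKKK
YYWKKKKKK
After op 4 fill(0,5,W) [29 cells changed]:
BBBWWWWWW
BBWWWWWYW
BBWWWWWWW
BBWWWWWWW
YYWWWWWWW

Answer: BBBWWWWWW
BBWWWWWYW
BBWWWWWWW
BBWWWWWWW
YYWWWWWWW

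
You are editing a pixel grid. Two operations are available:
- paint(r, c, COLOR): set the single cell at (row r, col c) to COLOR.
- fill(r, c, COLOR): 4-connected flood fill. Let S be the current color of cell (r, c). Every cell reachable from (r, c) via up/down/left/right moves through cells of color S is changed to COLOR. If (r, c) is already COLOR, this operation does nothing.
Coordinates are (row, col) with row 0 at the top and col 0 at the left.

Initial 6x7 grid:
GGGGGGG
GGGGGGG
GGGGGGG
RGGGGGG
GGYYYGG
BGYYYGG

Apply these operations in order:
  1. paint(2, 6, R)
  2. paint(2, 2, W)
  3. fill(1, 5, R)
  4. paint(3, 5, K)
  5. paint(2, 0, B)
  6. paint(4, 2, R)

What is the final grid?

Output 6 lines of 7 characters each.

After op 1 paint(2,6,R):
GGGGGGG
GGGGGGG
GGGGGGR
RGGGGGG
GGYYYGG
BGYYYGG
After op 2 paint(2,2,W):
GGGGGGG
GGGGGGG
GGWGGGR
RGGGGGG
GGYYYGG
BGYYYGG
After op 3 fill(1,5,R) [32 cells changed]:
RRRRRRR
RRRRRRR
RRWRRRR
RRRRRRR
RRYYYRR
BRYYYRR
After op 4 paint(3,5,K):
RRRRRRR
RRRRRRR
RRWRRRR
RRRRRKR
RRYYYRR
BRYYYRR
After op 5 paint(2,0,B):
RRRRRRR
RRRRRRR
BRWRRRR
RRRRRKR
RRYYYRR
BRYYYRR
After op 6 paint(4,2,R):
RRRRRRR
RRRRRRR
BRWRRRR
RRRRRKR
RRRYYRR
BRYYYRR

Answer: RRRRRRR
RRRRRRR
BRWRRRR
RRRRRKR
RRRYYRR
BRYYYRR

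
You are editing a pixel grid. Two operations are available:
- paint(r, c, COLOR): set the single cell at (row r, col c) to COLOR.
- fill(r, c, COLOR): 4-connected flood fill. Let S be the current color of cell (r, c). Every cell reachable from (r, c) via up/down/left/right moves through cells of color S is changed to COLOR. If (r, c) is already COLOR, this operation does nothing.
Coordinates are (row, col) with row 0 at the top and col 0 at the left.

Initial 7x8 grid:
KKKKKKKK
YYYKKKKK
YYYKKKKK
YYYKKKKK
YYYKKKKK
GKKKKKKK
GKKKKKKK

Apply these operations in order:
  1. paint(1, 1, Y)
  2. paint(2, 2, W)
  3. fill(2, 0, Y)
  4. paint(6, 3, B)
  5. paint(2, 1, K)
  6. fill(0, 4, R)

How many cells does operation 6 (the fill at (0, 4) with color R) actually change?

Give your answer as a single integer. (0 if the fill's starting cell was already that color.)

After op 1 paint(1,1,Y):
KKKKKKKK
YYYKKKKK
YYYKKKKK
YYYKKKKK
YYYKKKKK
GKKKKKKK
GKKKKKKK
After op 2 paint(2,2,W):
KKKKKKKK
YYYKKKKK
YYWKKKKK
YYYKKKKK
YYYKKKKK
GKKKKKKK
GKKKKKKK
After op 3 fill(2,0,Y) [0 cells changed]:
KKKKKKKK
YYYKKKKK
YYWKKKKK
YYYKKKKK
YYYKKKKK
GKKKKKKK
GKKKKKKK
After op 4 paint(6,3,B):
KKKKKKKK
YYYKKKKK
YYWKKKKK
YYYKKKKK
YYYKKKKK
GKKKKKKK
GKKBKKKK
After op 5 paint(2,1,K):
KKKKKKKK
YYYKKKKK
YKWKKKKK
YYYKKKKK
YYYKKKKK
GKKKKKKK
GKKBKKKK
After op 6 fill(0,4,R) [41 cells changed]:
RRRRRRRR
YYYRRRRR
YKWRRRRR
YYYRRRRR
YYYRRRRR
GRRRRRRR
GRRBRRRR

Answer: 41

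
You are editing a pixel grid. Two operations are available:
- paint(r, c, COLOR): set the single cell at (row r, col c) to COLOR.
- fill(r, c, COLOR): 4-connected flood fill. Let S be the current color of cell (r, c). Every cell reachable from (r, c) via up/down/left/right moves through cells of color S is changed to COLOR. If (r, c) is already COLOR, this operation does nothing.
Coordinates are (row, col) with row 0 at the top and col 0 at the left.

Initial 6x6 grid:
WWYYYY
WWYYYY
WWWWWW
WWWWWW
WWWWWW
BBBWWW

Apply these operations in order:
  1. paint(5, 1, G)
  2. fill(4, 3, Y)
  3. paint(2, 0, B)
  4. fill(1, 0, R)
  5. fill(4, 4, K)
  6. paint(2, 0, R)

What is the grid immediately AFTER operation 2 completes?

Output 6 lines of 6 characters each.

Answer: YYYYYY
YYYYYY
YYYYYY
YYYYYY
YYYYYY
BGBYYY

Derivation:
After op 1 paint(5,1,G):
WWYYYY
WWYYYY
WWWWWW
WWWWWW
WWWWWW
BGBWWW
After op 2 fill(4,3,Y) [25 cells changed]:
YYYYYY
YYYYYY
YYYYYY
YYYYYY
YYYYYY
BGBYYY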